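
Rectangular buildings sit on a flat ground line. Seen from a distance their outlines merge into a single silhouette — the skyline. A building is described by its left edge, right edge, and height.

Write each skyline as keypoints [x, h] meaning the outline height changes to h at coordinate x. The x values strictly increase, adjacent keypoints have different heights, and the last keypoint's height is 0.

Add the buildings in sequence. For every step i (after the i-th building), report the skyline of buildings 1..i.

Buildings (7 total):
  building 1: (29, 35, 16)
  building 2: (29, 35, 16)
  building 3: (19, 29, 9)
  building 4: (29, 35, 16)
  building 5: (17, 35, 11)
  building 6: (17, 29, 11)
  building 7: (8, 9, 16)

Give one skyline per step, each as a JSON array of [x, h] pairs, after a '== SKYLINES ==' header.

== SKYLINES ==
[[29,16],[35,0]]
[[29,16],[35,0]]
[[19,9],[29,16],[35,0]]
[[19,9],[29,16],[35,0]]
[[17,11],[29,16],[35,0]]
[[17,11],[29,16],[35,0]]
[[8,16],[9,0],[17,11],[29,16],[35,0]]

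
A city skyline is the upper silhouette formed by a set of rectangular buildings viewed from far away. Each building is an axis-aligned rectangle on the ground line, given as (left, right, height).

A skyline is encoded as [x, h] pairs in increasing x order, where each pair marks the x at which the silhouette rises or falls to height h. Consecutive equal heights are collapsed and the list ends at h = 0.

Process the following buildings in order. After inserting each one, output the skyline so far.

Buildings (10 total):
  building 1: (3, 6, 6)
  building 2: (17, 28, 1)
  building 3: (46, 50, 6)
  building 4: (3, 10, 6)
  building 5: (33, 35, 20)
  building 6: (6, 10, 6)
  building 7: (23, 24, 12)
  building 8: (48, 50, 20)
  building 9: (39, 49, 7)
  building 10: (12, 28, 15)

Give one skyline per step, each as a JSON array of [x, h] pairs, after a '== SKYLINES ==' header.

== SKYLINES ==
[[3,6],[6,0]]
[[3,6],[6,0],[17,1],[28,0]]
[[3,6],[6,0],[17,1],[28,0],[46,6],[50,0]]
[[3,6],[10,0],[17,1],[28,0],[46,6],[50,0]]
[[3,6],[10,0],[17,1],[28,0],[33,20],[35,0],[46,6],[50,0]]
[[3,6],[10,0],[17,1],[28,0],[33,20],[35,0],[46,6],[50,0]]
[[3,6],[10,0],[17,1],[23,12],[24,1],[28,0],[33,20],[35,0],[46,6],[50,0]]
[[3,6],[10,0],[17,1],[23,12],[24,1],[28,0],[33,20],[35,0],[46,6],[48,20],[50,0]]
[[3,6],[10,0],[17,1],[23,12],[24,1],[28,0],[33,20],[35,0],[39,7],[48,20],[50,0]]
[[3,6],[10,0],[12,15],[28,0],[33,20],[35,0],[39,7],[48,20],[50,0]]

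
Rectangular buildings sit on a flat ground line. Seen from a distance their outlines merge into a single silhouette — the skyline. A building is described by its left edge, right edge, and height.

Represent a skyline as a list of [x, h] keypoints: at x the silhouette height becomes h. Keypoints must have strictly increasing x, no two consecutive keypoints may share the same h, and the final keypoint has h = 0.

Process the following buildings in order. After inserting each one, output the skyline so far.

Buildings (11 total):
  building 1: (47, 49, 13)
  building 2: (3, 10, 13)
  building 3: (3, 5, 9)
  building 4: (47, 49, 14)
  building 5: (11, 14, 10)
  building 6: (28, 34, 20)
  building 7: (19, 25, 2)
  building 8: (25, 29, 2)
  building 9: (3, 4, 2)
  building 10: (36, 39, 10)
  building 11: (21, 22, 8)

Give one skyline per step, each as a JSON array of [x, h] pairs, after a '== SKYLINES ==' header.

== SKYLINES ==
[[47,13],[49,0]]
[[3,13],[10,0],[47,13],[49,0]]
[[3,13],[10,0],[47,13],[49,0]]
[[3,13],[10,0],[47,14],[49,0]]
[[3,13],[10,0],[11,10],[14,0],[47,14],[49,0]]
[[3,13],[10,0],[11,10],[14,0],[28,20],[34,0],[47,14],[49,0]]
[[3,13],[10,0],[11,10],[14,0],[19,2],[25,0],[28,20],[34,0],[47,14],[49,0]]
[[3,13],[10,0],[11,10],[14,0],[19,2],[28,20],[34,0],[47,14],[49,0]]
[[3,13],[10,0],[11,10],[14,0],[19,2],[28,20],[34,0],[47,14],[49,0]]
[[3,13],[10,0],[11,10],[14,0],[19,2],[28,20],[34,0],[36,10],[39,0],[47,14],[49,0]]
[[3,13],[10,0],[11,10],[14,0],[19,2],[21,8],[22,2],[28,20],[34,0],[36,10],[39,0],[47,14],[49,0]]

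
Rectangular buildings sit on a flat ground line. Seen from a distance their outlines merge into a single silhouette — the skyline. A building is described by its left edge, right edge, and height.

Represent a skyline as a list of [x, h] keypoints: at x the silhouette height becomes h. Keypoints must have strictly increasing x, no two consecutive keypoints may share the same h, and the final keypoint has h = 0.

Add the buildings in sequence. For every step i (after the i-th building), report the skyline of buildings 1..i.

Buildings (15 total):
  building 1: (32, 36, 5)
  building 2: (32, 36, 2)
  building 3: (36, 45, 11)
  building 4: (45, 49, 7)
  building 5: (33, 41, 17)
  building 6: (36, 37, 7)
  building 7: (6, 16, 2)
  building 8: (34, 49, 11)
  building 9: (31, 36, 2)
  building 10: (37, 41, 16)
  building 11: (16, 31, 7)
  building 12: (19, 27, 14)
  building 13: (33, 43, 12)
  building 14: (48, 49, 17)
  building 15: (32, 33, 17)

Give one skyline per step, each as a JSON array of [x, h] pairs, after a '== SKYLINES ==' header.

== SKYLINES ==
[[32,5],[36,0]]
[[32,5],[36,0]]
[[32,5],[36,11],[45,0]]
[[32,5],[36,11],[45,7],[49,0]]
[[32,5],[33,17],[41,11],[45,7],[49,0]]
[[32,5],[33,17],[41,11],[45,7],[49,0]]
[[6,2],[16,0],[32,5],[33,17],[41,11],[45,7],[49,0]]
[[6,2],[16,0],[32,5],[33,17],[41,11],[49,0]]
[[6,2],[16,0],[31,2],[32,5],[33,17],[41,11],[49,0]]
[[6,2],[16,0],[31,2],[32,5],[33,17],[41,11],[49,0]]
[[6,2],[16,7],[31,2],[32,5],[33,17],[41,11],[49,0]]
[[6,2],[16,7],[19,14],[27,7],[31,2],[32,5],[33,17],[41,11],[49,0]]
[[6,2],[16,7],[19,14],[27,7],[31,2],[32,5],[33,17],[41,12],[43,11],[49,0]]
[[6,2],[16,7],[19,14],[27,7],[31,2],[32,5],[33,17],[41,12],[43,11],[48,17],[49,0]]
[[6,2],[16,7],[19,14],[27,7],[31,2],[32,17],[41,12],[43,11],[48,17],[49,0]]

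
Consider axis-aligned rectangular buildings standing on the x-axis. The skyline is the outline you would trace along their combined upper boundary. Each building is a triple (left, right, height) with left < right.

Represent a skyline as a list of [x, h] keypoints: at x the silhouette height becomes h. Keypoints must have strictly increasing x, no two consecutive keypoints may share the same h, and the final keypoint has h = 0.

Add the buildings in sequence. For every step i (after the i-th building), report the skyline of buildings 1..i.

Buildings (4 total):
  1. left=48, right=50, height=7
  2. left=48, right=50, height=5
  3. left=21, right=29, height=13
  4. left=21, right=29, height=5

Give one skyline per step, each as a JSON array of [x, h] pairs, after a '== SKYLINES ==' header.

== SKYLINES ==
[[48,7],[50,0]]
[[48,7],[50,0]]
[[21,13],[29,0],[48,7],[50,0]]
[[21,13],[29,0],[48,7],[50,0]]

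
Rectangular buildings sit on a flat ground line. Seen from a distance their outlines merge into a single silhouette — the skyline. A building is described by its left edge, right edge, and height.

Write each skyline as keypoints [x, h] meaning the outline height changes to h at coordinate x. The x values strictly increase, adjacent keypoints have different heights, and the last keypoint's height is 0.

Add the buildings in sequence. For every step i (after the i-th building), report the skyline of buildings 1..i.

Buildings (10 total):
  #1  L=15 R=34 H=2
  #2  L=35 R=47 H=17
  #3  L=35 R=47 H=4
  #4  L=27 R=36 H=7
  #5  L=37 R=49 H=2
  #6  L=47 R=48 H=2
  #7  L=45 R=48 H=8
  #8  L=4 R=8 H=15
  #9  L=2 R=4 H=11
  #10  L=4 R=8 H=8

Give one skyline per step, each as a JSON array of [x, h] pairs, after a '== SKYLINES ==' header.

== SKYLINES ==
[[15,2],[34,0]]
[[15,2],[34,0],[35,17],[47,0]]
[[15,2],[34,0],[35,17],[47,0]]
[[15,2],[27,7],[35,17],[47,0]]
[[15,2],[27,7],[35,17],[47,2],[49,0]]
[[15,2],[27,7],[35,17],[47,2],[49,0]]
[[15,2],[27,7],[35,17],[47,8],[48,2],[49,0]]
[[4,15],[8,0],[15,2],[27,7],[35,17],[47,8],[48,2],[49,0]]
[[2,11],[4,15],[8,0],[15,2],[27,7],[35,17],[47,8],[48,2],[49,0]]
[[2,11],[4,15],[8,0],[15,2],[27,7],[35,17],[47,8],[48,2],[49,0]]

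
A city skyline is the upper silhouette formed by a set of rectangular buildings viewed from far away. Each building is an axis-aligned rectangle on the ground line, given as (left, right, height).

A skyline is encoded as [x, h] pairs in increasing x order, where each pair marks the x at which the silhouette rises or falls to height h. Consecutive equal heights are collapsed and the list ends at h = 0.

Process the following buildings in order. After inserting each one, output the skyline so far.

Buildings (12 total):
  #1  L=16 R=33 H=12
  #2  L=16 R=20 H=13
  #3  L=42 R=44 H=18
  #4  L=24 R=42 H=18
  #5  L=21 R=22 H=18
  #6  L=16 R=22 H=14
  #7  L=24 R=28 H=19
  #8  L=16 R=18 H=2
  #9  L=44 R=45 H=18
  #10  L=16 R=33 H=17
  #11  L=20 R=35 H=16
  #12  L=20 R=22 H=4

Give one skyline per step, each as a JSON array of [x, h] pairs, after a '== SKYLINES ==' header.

== SKYLINES ==
[[16,12],[33,0]]
[[16,13],[20,12],[33,0]]
[[16,13],[20,12],[33,0],[42,18],[44,0]]
[[16,13],[20,12],[24,18],[44,0]]
[[16,13],[20,12],[21,18],[22,12],[24,18],[44,0]]
[[16,14],[21,18],[22,12],[24,18],[44,0]]
[[16,14],[21,18],[22,12],[24,19],[28,18],[44,0]]
[[16,14],[21,18],[22,12],[24,19],[28,18],[44,0]]
[[16,14],[21,18],[22,12],[24,19],[28,18],[45,0]]
[[16,17],[21,18],[22,17],[24,19],[28,18],[45,0]]
[[16,17],[21,18],[22,17],[24,19],[28,18],[45,0]]
[[16,17],[21,18],[22,17],[24,19],[28,18],[45,0]]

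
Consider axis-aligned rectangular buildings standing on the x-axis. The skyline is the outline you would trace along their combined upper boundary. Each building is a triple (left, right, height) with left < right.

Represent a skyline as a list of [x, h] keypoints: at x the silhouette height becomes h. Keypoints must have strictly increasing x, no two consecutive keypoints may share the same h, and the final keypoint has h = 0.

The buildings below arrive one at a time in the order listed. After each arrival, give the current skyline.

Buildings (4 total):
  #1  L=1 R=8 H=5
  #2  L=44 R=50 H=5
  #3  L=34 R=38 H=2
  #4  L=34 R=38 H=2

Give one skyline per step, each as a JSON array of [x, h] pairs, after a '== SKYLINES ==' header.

== SKYLINES ==
[[1,5],[8,0]]
[[1,5],[8,0],[44,5],[50,0]]
[[1,5],[8,0],[34,2],[38,0],[44,5],[50,0]]
[[1,5],[8,0],[34,2],[38,0],[44,5],[50,0]]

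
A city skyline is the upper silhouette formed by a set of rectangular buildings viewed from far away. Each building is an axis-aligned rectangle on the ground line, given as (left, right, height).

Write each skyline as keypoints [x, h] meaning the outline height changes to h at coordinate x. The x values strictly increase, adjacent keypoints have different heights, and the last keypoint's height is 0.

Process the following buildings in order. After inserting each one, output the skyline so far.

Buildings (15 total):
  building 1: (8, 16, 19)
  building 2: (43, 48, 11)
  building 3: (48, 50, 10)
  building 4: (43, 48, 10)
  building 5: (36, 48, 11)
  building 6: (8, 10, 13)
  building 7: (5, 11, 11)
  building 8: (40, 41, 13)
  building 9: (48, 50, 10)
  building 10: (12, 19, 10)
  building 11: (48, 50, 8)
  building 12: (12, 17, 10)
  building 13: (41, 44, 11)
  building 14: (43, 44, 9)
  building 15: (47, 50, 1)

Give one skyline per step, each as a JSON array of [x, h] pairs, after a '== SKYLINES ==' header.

== SKYLINES ==
[[8,19],[16,0]]
[[8,19],[16,0],[43,11],[48,0]]
[[8,19],[16,0],[43,11],[48,10],[50,0]]
[[8,19],[16,0],[43,11],[48,10],[50,0]]
[[8,19],[16,0],[36,11],[48,10],[50,0]]
[[8,19],[16,0],[36,11],[48,10],[50,0]]
[[5,11],[8,19],[16,0],[36,11],[48,10],[50,0]]
[[5,11],[8,19],[16,0],[36,11],[40,13],[41,11],[48,10],[50,0]]
[[5,11],[8,19],[16,0],[36,11],[40,13],[41,11],[48,10],[50,0]]
[[5,11],[8,19],[16,10],[19,0],[36,11],[40,13],[41,11],[48,10],[50,0]]
[[5,11],[8,19],[16,10],[19,0],[36,11],[40,13],[41,11],[48,10],[50,0]]
[[5,11],[8,19],[16,10],[19,0],[36,11],[40,13],[41,11],[48,10],[50,0]]
[[5,11],[8,19],[16,10],[19,0],[36,11],[40,13],[41,11],[48,10],[50,0]]
[[5,11],[8,19],[16,10],[19,0],[36,11],[40,13],[41,11],[48,10],[50,0]]
[[5,11],[8,19],[16,10],[19,0],[36,11],[40,13],[41,11],[48,10],[50,0]]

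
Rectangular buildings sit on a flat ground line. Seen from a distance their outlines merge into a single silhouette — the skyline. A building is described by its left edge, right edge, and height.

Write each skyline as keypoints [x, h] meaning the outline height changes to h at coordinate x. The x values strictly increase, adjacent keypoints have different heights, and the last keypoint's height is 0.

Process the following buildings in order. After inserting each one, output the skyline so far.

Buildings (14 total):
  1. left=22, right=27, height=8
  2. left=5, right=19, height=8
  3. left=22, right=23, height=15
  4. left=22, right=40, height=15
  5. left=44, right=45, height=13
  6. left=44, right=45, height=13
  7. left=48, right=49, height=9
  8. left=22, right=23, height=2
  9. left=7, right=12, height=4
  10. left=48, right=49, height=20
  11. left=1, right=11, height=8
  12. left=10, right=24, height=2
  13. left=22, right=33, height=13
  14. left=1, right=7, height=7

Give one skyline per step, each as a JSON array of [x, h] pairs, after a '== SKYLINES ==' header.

== SKYLINES ==
[[22,8],[27,0]]
[[5,8],[19,0],[22,8],[27,0]]
[[5,8],[19,0],[22,15],[23,8],[27,0]]
[[5,8],[19,0],[22,15],[40,0]]
[[5,8],[19,0],[22,15],[40,0],[44,13],[45,0]]
[[5,8],[19,0],[22,15],[40,0],[44,13],[45,0]]
[[5,8],[19,0],[22,15],[40,0],[44,13],[45,0],[48,9],[49,0]]
[[5,8],[19,0],[22,15],[40,0],[44,13],[45,0],[48,9],[49,0]]
[[5,8],[19,0],[22,15],[40,0],[44,13],[45,0],[48,9],[49,0]]
[[5,8],[19,0],[22,15],[40,0],[44,13],[45,0],[48,20],[49,0]]
[[1,8],[19,0],[22,15],[40,0],[44,13],[45,0],[48,20],[49,0]]
[[1,8],[19,2],[22,15],[40,0],[44,13],[45,0],[48,20],[49,0]]
[[1,8],[19,2],[22,15],[40,0],[44,13],[45,0],[48,20],[49,0]]
[[1,8],[19,2],[22,15],[40,0],[44,13],[45,0],[48,20],[49,0]]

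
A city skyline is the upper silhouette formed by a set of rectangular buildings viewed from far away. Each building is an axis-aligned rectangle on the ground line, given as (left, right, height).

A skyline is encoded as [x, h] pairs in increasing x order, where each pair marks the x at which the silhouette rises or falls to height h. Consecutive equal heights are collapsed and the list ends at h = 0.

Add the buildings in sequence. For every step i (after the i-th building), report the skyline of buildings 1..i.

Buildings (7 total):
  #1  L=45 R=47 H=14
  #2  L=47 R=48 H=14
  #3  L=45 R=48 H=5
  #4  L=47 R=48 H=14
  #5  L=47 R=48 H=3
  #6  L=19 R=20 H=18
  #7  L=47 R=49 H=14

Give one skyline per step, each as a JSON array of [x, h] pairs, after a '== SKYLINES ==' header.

== SKYLINES ==
[[45,14],[47,0]]
[[45,14],[48,0]]
[[45,14],[48,0]]
[[45,14],[48,0]]
[[45,14],[48,0]]
[[19,18],[20,0],[45,14],[48,0]]
[[19,18],[20,0],[45,14],[49,0]]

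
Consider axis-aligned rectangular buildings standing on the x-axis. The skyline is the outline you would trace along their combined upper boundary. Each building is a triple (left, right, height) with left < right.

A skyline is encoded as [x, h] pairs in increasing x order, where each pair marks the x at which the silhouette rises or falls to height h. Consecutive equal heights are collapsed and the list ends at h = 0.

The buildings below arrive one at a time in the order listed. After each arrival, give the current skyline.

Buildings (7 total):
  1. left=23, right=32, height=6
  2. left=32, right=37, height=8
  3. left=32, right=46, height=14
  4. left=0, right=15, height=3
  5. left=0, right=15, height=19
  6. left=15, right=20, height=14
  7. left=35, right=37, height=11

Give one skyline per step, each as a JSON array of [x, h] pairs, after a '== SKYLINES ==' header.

== SKYLINES ==
[[23,6],[32,0]]
[[23,6],[32,8],[37,0]]
[[23,6],[32,14],[46,0]]
[[0,3],[15,0],[23,6],[32,14],[46,0]]
[[0,19],[15,0],[23,6],[32,14],[46,0]]
[[0,19],[15,14],[20,0],[23,6],[32,14],[46,0]]
[[0,19],[15,14],[20,0],[23,6],[32,14],[46,0]]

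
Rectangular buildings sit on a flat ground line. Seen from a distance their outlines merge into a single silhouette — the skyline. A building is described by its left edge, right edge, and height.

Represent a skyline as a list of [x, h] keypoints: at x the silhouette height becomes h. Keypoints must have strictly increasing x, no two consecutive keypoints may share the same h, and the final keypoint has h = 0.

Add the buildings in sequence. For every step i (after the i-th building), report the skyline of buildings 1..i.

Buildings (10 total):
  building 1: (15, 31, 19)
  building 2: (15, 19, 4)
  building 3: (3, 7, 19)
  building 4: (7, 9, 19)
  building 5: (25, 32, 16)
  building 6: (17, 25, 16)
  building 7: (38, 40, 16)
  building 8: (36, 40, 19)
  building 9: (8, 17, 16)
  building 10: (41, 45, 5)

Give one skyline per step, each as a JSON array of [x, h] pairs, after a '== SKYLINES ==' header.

== SKYLINES ==
[[15,19],[31,0]]
[[15,19],[31,0]]
[[3,19],[7,0],[15,19],[31,0]]
[[3,19],[9,0],[15,19],[31,0]]
[[3,19],[9,0],[15,19],[31,16],[32,0]]
[[3,19],[9,0],[15,19],[31,16],[32,0]]
[[3,19],[9,0],[15,19],[31,16],[32,0],[38,16],[40,0]]
[[3,19],[9,0],[15,19],[31,16],[32,0],[36,19],[40,0]]
[[3,19],[9,16],[15,19],[31,16],[32,0],[36,19],[40,0]]
[[3,19],[9,16],[15,19],[31,16],[32,0],[36,19],[40,0],[41,5],[45,0]]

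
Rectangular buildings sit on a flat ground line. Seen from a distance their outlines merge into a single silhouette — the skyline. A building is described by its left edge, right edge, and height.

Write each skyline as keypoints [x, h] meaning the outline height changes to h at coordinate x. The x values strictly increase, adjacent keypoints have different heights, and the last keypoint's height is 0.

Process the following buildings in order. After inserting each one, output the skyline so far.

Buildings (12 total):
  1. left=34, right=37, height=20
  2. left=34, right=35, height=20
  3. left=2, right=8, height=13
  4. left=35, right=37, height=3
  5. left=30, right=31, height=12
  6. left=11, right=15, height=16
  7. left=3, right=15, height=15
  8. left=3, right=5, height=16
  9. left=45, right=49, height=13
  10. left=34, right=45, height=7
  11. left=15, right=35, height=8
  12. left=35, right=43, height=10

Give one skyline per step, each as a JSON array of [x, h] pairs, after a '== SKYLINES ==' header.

== SKYLINES ==
[[34,20],[37,0]]
[[34,20],[37,0]]
[[2,13],[8,0],[34,20],[37,0]]
[[2,13],[8,0],[34,20],[37,0]]
[[2,13],[8,0],[30,12],[31,0],[34,20],[37,0]]
[[2,13],[8,0],[11,16],[15,0],[30,12],[31,0],[34,20],[37,0]]
[[2,13],[3,15],[11,16],[15,0],[30,12],[31,0],[34,20],[37,0]]
[[2,13],[3,16],[5,15],[11,16],[15,0],[30,12],[31,0],[34,20],[37,0]]
[[2,13],[3,16],[5,15],[11,16],[15,0],[30,12],[31,0],[34,20],[37,0],[45,13],[49,0]]
[[2,13],[3,16],[5,15],[11,16],[15,0],[30,12],[31,0],[34,20],[37,7],[45,13],[49,0]]
[[2,13],[3,16],[5,15],[11,16],[15,8],[30,12],[31,8],[34,20],[37,7],[45,13],[49,0]]
[[2,13],[3,16],[5,15],[11,16],[15,8],[30,12],[31,8],[34,20],[37,10],[43,7],[45,13],[49,0]]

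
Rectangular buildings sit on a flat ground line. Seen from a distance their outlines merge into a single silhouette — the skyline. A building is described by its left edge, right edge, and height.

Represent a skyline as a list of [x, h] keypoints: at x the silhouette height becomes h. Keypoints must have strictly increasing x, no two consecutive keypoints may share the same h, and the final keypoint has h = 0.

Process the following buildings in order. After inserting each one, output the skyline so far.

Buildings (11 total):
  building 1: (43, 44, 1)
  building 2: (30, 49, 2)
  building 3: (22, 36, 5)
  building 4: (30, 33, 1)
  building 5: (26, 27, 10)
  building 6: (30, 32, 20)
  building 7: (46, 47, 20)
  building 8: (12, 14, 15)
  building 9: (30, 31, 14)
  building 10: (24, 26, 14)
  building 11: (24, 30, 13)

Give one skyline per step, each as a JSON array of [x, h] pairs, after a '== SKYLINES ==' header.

== SKYLINES ==
[[43,1],[44,0]]
[[30,2],[49,0]]
[[22,5],[36,2],[49,0]]
[[22,5],[36,2],[49,0]]
[[22,5],[26,10],[27,5],[36,2],[49,0]]
[[22,5],[26,10],[27,5],[30,20],[32,5],[36,2],[49,0]]
[[22,5],[26,10],[27,5],[30,20],[32,5],[36,2],[46,20],[47,2],[49,0]]
[[12,15],[14,0],[22,5],[26,10],[27,5],[30,20],[32,5],[36,2],[46,20],[47,2],[49,0]]
[[12,15],[14,0],[22,5],[26,10],[27,5],[30,20],[32,5],[36,2],[46,20],[47,2],[49,0]]
[[12,15],[14,0],[22,5],[24,14],[26,10],[27,5],[30,20],[32,5],[36,2],[46,20],[47,2],[49,0]]
[[12,15],[14,0],[22,5],[24,14],[26,13],[30,20],[32,5],[36,2],[46,20],[47,2],[49,0]]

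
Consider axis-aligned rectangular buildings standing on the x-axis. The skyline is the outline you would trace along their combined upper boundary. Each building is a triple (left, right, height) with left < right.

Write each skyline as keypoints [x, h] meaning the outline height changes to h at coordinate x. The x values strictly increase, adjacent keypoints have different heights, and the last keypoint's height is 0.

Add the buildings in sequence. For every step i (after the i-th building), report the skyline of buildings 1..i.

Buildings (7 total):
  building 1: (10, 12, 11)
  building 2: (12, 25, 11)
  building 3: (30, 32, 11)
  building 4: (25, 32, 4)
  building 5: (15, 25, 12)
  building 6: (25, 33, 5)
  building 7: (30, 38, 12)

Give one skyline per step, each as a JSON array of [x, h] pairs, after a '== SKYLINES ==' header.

== SKYLINES ==
[[10,11],[12,0]]
[[10,11],[25,0]]
[[10,11],[25,0],[30,11],[32,0]]
[[10,11],[25,4],[30,11],[32,0]]
[[10,11],[15,12],[25,4],[30,11],[32,0]]
[[10,11],[15,12],[25,5],[30,11],[32,5],[33,0]]
[[10,11],[15,12],[25,5],[30,12],[38,0]]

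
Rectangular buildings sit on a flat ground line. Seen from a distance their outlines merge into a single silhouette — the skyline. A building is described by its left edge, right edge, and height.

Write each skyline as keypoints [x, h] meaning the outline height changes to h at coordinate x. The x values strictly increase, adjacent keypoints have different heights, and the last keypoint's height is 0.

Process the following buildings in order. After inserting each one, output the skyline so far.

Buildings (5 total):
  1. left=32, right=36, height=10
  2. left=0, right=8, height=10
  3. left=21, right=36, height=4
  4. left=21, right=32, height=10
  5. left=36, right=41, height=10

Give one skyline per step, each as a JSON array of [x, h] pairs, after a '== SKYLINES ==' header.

== SKYLINES ==
[[32,10],[36,0]]
[[0,10],[8,0],[32,10],[36,0]]
[[0,10],[8,0],[21,4],[32,10],[36,0]]
[[0,10],[8,0],[21,10],[36,0]]
[[0,10],[8,0],[21,10],[41,0]]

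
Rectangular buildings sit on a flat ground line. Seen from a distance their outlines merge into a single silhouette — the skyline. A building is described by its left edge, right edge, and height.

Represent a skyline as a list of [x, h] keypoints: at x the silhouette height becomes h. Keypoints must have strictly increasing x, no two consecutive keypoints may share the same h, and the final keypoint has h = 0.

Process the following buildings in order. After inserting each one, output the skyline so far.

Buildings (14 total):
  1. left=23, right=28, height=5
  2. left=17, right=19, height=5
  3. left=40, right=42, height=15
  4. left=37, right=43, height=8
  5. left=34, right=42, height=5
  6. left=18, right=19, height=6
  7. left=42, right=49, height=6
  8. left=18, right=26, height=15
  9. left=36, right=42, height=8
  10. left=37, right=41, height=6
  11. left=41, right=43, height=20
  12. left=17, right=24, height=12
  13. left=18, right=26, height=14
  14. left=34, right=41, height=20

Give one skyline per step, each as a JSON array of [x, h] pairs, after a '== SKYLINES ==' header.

== SKYLINES ==
[[23,5],[28,0]]
[[17,5],[19,0],[23,5],[28,0]]
[[17,5],[19,0],[23,5],[28,0],[40,15],[42,0]]
[[17,5],[19,0],[23,5],[28,0],[37,8],[40,15],[42,8],[43,0]]
[[17,5],[19,0],[23,5],[28,0],[34,5],[37,8],[40,15],[42,8],[43,0]]
[[17,5],[18,6],[19,0],[23,5],[28,0],[34,5],[37,8],[40,15],[42,8],[43,0]]
[[17,5],[18,6],[19,0],[23,5],[28,0],[34,5],[37,8],[40,15],[42,8],[43,6],[49,0]]
[[17,5],[18,15],[26,5],[28,0],[34,5],[37,8],[40,15],[42,8],[43,6],[49,0]]
[[17,5],[18,15],[26,5],[28,0],[34,5],[36,8],[40,15],[42,8],[43,6],[49,0]]
[[17,5],[18,15],[26,5],[28,0],[34,5],[36,8],[40,15],[42,8],[43,6],[49,0]]
[[17,5],[18,15],[26,5],[28,0],[34,5],[36,8],[40,15],[41,20],[43,6],[49,0]]
[[17,12],[18,15],[26,5],[28,0],[34,5],[36,8],[40,15],[41,20],[43,6],[49,0]]
[[17,12],[18,15],[26,5],[28,0],[34,5],[36,8],[40,15],[41,20],[43,6],[49,0]]
[[17,12],[18,15],[26,5],[28,0],[34,20],[43,6],[49,0]]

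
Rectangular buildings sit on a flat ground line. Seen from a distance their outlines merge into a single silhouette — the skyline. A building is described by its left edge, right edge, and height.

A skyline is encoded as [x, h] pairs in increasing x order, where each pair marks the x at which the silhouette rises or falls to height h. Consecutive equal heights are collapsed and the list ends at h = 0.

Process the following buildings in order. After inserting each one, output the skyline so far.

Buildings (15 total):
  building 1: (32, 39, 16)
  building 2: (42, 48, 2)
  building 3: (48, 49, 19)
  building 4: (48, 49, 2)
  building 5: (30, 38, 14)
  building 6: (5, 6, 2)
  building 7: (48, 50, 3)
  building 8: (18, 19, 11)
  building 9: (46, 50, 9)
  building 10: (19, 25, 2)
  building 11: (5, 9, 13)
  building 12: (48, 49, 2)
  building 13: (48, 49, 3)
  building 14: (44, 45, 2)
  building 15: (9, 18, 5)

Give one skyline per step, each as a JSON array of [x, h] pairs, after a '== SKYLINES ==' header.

== SKYLINES ==
[[32,16],[39,0]]
[[32,16],[39,0],[42,2],[48,0]]
[[32,16],[39,0],[42,2],[48,19],[49,0]]
[[32,16],[39,0],[42,2],[48,19],[49,0]]
[[30,14],[32,16],[39,0],[42,2],[48,19],[49,0]]
[[5,2],[6,0],[30,14],[32,16],[39,0],[42,2],[48,19],[49,0]]
[[5,2],[6,0],[30,14],[32,16],[39,0],[42,2],[48,19],[49,3],[50,0]]
[[5,2],[6,0],[18,11],[19,0],[30,14],[32,16],[39,0],[42,2],[48,19],[49,3],[50,0]]
[[5,2],[6,0],[18,11],[19,0],[30,14],[32,16],[39,0],[42,2],[46,9],[48,19],[49,9],[50,0]]
[[5,2],[6,0],[18,11],[19,2],[25,0],[30,14],[32,16],[39,0],[42,2],[46,9],[48,19],[49,9],[50,0]]
[[5,13],[9,0],[18,11],[19,2],[25,0],[30,14],[32,16],[39,0],[42,2],[46,9],[48,19],[49,9],[50,0]]
[[5,13],[9,0],[18,11],[19,2],[25,0],[30,14],[32,16],[39,0],[42,2],[46,9],[48,19],[49,9],[50,0]]
[[5,13],[9,0],[18,11],[19,2],[25,0],[30,14],[32,16],[39,0],[42,2],[46,9],[48,19],[49,9],[50,0]]
[[5,13],[9,0],[18,11],[19,2],[25,0],[30,14],[32,16],[39,0],[42,2],[46,9],[48,19],[49,9],[50,0]]
[[5,13],[9,5],[18,11],[19,2],[25,0],[30,14],[32,16],[39,0],[42,2],[46,9],[48,19],[49,9],[50,0]]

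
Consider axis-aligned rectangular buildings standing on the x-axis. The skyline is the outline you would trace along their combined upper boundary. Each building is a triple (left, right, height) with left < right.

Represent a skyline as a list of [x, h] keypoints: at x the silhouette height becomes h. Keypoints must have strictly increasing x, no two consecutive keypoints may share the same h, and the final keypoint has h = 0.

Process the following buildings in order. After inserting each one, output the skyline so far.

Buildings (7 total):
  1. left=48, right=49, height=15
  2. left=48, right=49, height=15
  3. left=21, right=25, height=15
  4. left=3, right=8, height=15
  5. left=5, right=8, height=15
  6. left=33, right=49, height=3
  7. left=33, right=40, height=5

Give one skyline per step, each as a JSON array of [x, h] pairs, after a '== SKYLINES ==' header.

== SKYLINES ==
[[48,15],[49,0]]
[[48,15],[49,0]]
[[21,15],[25,0],[48,15],[49,0]]
[[3,15],[8,0],[21,15],[25,0],[48,15],[49,0]]
[[3,15],[8,0],[21,15],[25,0],[48,15],[49,0]]
[[3,15],[8,0],[21,15],[25,0],[33,3],[48,15],[49,0]]
[[3,15],[8,0],[21,15],[25,0],[33,5],[40,3],[48,15],[49,0]]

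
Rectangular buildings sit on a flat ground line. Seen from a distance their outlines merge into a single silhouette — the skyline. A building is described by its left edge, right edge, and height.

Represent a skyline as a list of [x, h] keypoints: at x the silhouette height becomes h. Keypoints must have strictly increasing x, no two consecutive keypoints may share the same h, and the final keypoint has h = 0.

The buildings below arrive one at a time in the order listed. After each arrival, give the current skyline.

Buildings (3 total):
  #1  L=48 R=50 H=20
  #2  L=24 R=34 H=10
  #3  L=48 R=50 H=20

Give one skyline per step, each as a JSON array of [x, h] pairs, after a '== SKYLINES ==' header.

== SKYLINES ==
[[48,20],[50,0]]
[[24,10],[34,0],[48,20],[50,0]]
[[24,10],[34,0],[48,20],[50,0]]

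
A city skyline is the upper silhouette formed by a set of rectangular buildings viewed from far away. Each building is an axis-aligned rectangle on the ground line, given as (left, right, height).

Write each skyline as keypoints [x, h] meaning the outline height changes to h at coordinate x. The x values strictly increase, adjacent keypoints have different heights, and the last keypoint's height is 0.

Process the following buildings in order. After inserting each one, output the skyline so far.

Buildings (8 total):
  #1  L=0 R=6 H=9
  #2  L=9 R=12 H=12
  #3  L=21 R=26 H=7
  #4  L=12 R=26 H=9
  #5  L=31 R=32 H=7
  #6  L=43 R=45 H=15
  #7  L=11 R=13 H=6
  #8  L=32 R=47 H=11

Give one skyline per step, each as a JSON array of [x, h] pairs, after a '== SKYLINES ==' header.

== SKYLINES ==
[[0,9],[6,0]]
[[0,9],[6,0],[9,12],[12,0]]
[[0,9],[6,0],[9,12],[12,0],[21,7],[26,0]]
[[0,9],[6,0],[9,12],[12,9],[26,0]]
[[0,9],[6,0],[9,12],[12,9],[26,0],[31,7],[32,0]]
[[0,9],[6,0],[9,12],[12,9],[26,0],[31,7],[32,0],[43,15],[45,0]]
[[0,9],[6,0],[9,12],[12,9],[26,0],[31,7],[32,0],[43,15],[45,0]]
[[0,9],[6,0],[9,12],[12,9],[26,0],[31,7],[32,11],[43,15],[45,11],[47,0]]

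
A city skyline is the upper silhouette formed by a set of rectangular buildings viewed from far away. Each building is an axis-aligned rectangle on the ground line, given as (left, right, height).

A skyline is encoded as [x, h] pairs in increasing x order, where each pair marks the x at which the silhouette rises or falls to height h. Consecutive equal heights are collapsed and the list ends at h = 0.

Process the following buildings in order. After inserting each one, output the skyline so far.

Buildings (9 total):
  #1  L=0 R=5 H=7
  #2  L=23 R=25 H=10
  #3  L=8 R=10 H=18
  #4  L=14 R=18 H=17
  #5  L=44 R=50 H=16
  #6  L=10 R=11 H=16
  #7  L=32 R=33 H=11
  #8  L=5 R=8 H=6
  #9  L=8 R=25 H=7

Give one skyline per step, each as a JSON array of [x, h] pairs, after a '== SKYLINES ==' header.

== SKYLINES ==
[[0,7],[5,0]]
[[0,7],[5,0],[23,10],[25,0]]
[[0,7],[5,0],[8,18],[10,0],[23,10],[25,0]]
[[0,7],[5,0],[8,18],[10,0],[14,17],[18,0],[23,10],[25,0]]
[[0,7],[5,0],[8,18],[10,0],[14,17],[18,0],[23,10],[25,0],[44,16],[50,0]]
[[0,7],[5,0],[8,18],[10,16],[11,0],[14,17],[18,0],[23,10],[25,0],[44,16],[50,0]]
[[0,7],[5,0],[8,18],[10,16],[11,0],[14,17],[18,0],[23,10],[25,0],[32,11],[33,0],[44,16],[50,0]]
[[0,7],[5,6],[8,18],[10,16],[11,0],[14,17],[18,0],[23,10],[25,0],[32,11],[33,0],[44,16],[50,0]]
[[0,7],[5,6],[8,18],[10,16],[11,7],[14,17],[18,7],[23,10],[25,0],[32,11],[33,0],[44,16],[50,0]]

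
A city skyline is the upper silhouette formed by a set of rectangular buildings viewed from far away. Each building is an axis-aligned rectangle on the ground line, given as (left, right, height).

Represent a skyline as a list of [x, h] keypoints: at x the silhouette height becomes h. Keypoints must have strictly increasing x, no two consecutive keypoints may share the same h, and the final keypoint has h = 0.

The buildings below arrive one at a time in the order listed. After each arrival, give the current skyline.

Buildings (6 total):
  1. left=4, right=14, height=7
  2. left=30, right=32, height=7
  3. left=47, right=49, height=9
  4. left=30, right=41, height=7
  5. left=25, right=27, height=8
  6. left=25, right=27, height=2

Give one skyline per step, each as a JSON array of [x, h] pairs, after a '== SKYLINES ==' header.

== SKYLINES ==
[[4,7],[14,0]]
[[4,7],[14,0],[30,7],[32,0]]
[[4,7],[14,0],[30,7],[32,0],[47,9],[49,0]]
[[4,7],[14,0],[30,7],[41,0],[47,9],[49,0]]
[[4,7],[14,0],[25,8],[27,0],[30,7],[41,0],[47,9],[49,0]]
[[4,7],[14,0],[25,8],[27,0],[30,7],[41,0],[47,9],[49,0]]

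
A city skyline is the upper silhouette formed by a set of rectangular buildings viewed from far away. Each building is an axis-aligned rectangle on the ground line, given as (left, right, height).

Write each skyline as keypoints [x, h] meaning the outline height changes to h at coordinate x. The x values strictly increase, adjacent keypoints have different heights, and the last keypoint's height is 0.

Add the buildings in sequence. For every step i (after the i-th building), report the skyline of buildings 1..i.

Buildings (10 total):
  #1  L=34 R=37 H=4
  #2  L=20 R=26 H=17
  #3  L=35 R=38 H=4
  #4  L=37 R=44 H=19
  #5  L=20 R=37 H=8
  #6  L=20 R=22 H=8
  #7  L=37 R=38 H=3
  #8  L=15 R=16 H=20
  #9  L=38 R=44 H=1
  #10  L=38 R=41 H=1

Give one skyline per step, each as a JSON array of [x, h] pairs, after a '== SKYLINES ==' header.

== SKYLINES ==
[[34,4],[37,0]]
[[20,17],[26,0],[34,4],[37,0]]
[[20,17],[26,0],[34,4],[38,0]]
[[20,17],[26,0],[34,4],[37,19],[44,0]]
[[20,17],[26,8],[37,19],[44,0]]
[[20,17],[26,8],[37,19],[44,0]]
[[20,17],[26,8],[37,19],[44,0]]
[[15,20],[16,0],[20,17],[26,8],[37,19],[44,0]]
[[15,20],[16,0],[20,17],[26,8],[37,19],[44,0]]
[[15,20],[16,0],[20,17],[26,8],[37,19],[44,0]]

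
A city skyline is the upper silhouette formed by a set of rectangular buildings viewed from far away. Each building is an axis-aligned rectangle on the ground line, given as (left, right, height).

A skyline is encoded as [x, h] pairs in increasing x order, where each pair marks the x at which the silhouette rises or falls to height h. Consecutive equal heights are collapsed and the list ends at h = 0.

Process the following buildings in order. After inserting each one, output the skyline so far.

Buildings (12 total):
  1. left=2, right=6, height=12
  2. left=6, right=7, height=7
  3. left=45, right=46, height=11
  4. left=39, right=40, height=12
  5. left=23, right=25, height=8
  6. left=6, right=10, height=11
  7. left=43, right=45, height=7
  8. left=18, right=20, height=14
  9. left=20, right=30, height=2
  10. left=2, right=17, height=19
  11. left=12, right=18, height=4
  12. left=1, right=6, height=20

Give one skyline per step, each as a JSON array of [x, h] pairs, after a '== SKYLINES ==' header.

== SKYLINES ==
[[2,12],[6,0]]
[[2,12],[6,7],[7,0]]
[[2,12],[6,7],[7,0],[45,11],[46,0]]
[[2,12],[6,7],[7,0],[39,12],[40,0],[45,11],[46,0]]
[[2,12],[6,7],[7,0],[23,8],[25,0],[39,12],[40,0],[45,11],[46,0]]
[[2,12],[6,11],[10,0],[23,8],[25,0],[39,12],[40,0],[45,11],[46,0]]
[[2,12],[6,11],[10,0],[23,8],[25,0],[39,12],[40,0],[43,7],[45,11],[46,0]]
[[2,12],[6,11],[10,0],[18,14],[20,0],[23,8],[25,0],[39,12],[40,0],[43,7],[45,11],[46,0]]
[[2,12],[6,11],[10,0],[18,14],[20,2],[23,8],[25,2],[30,0],[39,12],[40,0],[43,7],[45,11],[46,0]]
[[2,19],[17,0],[18,14],[20,2],[23,8],[25,2],[30,0],[39,12],[40,0],[43,7],[45,11],[46,0]]
[[2,19],[17,4],[18,14],[20,2],[23,8],[25,2],[30,0],[39,12],[40,0],[43,7],[45,11],[46,0]]
[[1,20],[6,19],[17,4],[18,14],[20,2],[23,8],[25,2],[30,0],[39,12],[40,0],[43,7],[45,11],[46,0]]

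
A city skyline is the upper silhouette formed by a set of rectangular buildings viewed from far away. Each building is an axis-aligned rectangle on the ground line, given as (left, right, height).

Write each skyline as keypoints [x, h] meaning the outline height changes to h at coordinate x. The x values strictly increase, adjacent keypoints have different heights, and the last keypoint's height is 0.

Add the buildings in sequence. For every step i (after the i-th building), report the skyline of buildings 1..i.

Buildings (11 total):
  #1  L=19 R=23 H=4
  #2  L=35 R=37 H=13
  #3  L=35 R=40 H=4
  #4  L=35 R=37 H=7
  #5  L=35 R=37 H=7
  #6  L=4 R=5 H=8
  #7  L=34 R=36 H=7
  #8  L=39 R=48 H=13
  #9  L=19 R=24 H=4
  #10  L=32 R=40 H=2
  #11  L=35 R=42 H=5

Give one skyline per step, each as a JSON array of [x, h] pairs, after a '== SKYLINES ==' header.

== SKYLINES ==
[[19,4],[23,0]]
[[19,4],[23,0],[35,13],[37,0]]
[[19,4],[23,0],[35,13],[37,4],[40,0]]
[[19,4],[23,0],[35,13],[37,4],[40,0]]
[[19,4],[23,0],[35,13],[37,4],[40,0]]
[[4,8],[5,0],[19,4],[23,0],[35,13],[37,4],[40,0]]
[[4,8],[5,0],[19,4],[23,0],[34,7],[35,13],[37,4],[40,0]]
[[4,8],[5,0],[19,4],[23,0],[34,7],[35,13],[37,4],[39,13],[48,0]]
[[4,8],[5,0],[19,4],[24,0],[34,7],[35,13],[37,4],[39,13],[48,0]]
[[4,8],[5,0],[19,4],[24,0],[32,2],[34,7],[35,13],[37,4],[39,13],[48,0]]
[[4,8],[5,0],[19,4],[24,0],[32,2],[34,7],[35,13],[37,5],[39,13],[48,0]]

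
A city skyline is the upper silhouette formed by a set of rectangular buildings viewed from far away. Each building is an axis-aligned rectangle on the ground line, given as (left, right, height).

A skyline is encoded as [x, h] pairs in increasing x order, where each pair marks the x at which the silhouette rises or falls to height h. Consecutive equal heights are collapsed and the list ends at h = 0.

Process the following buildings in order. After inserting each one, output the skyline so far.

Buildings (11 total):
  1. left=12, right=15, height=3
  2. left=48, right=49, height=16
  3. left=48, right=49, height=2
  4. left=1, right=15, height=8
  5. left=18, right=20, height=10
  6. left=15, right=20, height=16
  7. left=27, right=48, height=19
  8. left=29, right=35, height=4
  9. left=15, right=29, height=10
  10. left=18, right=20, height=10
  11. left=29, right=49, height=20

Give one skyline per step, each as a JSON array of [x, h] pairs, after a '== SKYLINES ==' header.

== SKYLINES ==
[[12,3],[15,0]]
[[12,3],[15,0],[48,16],[49,0]]
[[12,3],[15,0],[48,16],[49,0]]
[[1,8],[15,0],[48,16],[49,0]]
[[1,8],[15,0],[18,10],[20,0],[48,16],[49,0]]
[[1,8],[15,16],[20,0],[48,16],[49,0]]
[[1,8],[15,16],[20,0],[27,19],[48,16],[49,0]]
[[1,8],[15,16],[20,0],[27,19],[48,16],[49,0]]
[[1,8],[15,16],[20,10],[27,19],[48,16],[49,0]]
[[1,8],[15,16],[20,10],[27,19],[48,16],[49,0]]
[[1,8],[15,16],[20,10],[27,19],[29,20],[49,0]]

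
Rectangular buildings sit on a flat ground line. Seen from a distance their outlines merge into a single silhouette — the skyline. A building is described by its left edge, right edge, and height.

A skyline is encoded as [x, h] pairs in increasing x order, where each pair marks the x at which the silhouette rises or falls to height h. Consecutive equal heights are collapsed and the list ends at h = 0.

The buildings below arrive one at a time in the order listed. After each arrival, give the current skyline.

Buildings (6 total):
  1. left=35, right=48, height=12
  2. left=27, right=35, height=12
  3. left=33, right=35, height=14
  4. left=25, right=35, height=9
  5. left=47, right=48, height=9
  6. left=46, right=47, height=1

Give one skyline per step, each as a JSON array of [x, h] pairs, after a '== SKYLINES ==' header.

== SKYLINES ==
[[35,12],[48,0]]
[[27,12],[48,0]]
[[27,12],[33,14],[35,12],[48,0]]
[[25,9],[27,12],[33,14],[35,12],[48,0]]
[[25,9],[27,12],[33,14],[35,12],[48,0]]
[[25,9],[27,12],[33,14],[35,12],[48,0]]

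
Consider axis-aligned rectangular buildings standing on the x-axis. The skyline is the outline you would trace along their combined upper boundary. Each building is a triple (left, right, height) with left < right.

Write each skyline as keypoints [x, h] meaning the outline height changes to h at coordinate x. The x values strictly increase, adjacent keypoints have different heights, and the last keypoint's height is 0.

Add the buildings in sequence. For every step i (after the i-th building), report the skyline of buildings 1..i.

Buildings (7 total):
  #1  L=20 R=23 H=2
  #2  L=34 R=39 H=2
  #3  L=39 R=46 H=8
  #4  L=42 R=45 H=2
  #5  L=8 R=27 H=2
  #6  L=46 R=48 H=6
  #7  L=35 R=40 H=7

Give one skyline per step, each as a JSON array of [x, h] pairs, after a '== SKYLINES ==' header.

== SKYLINES ==
[[20,2],[23,0]]
[[20,2],[23,0],[34,2],[39,0]]
[[20,2],[23,0],[34,2],[39,8],[46,0]]
[[20,2],[23,0],[34,2],[39,8],[46,0]]
[[8,2],[27,0],[34,2],[39,8],[46,0]]
[[8,2],[27,0],[34,2],[39,8],[46,6],[48,0]]
[[8,2],[27,0],[34,2],[35,7],[39,8],[46,6],[48,0]]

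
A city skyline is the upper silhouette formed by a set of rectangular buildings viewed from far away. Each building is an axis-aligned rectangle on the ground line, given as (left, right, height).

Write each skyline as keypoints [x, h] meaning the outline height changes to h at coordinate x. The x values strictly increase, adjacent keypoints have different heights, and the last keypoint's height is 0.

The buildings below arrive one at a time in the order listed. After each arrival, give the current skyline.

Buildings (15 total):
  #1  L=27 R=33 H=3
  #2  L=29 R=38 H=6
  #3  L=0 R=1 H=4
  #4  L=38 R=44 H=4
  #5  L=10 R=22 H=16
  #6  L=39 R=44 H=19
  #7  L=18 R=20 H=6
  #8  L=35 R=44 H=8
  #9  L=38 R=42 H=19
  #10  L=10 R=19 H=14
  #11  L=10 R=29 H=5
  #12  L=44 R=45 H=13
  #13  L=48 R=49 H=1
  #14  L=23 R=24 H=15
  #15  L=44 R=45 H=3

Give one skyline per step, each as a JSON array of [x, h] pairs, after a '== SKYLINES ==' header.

== SKYLINES ==
[[27,3],[33,0]]
[[27,3],[29,6],[38,0]]
[[0,4],[1,0],[27,3],[29,6],[38,0]]
[[0,4],[1,0],[27,3],[29,6],[38,4],[44,0]]
[[0,4],[1,0],[10,16],[22,0],[27,3],[29,6],[38,4],[44,0]]
[[0,4],[1,0],[10,16],[22,0],[27,3],[29,6],[38,4],[39,19],[44,0]]
[[0,4],[1,0],[10,16],[22,0],[27,3],[29,6],[38,4],[39,19],[44,0]]
[[0,4],[1,0],[10,16],[22,0],[27,3],[29,6],[35,8],[39,19],[44,0]]
[[0,4],[1,0],[10,16],[22,0],[27,3],[29,6],[35,8],[38,19],[44,0]]
[[0,4],[1,0],[10,16],[22,0],[27,3],[29,6],[35,8],[38,19],[44,0]]
[[0,4],[1,0],[10,16],[22,5],[29,6],[35,8],[38,19],[44,0]]
[[0,4],[1,0],[10,16],[22,5],[29,6],[35,8],[38,19],[44,13],[45,0]]
[[0,4],[1,0],[10,16],[22,5],[29,6],[35,8],[38,19],[44,13],[45,0],[48,1],[49,0]]
[[0,4],[1,0],[10,16],[22,5],[23,15],[24,5],[29,6],[35,8],[38,19],[44,13],[45,0],[48,1],[49,0]]
[[0,4],[1,0],[10,16],[22,5],[23,15],[24,5],[29,6],[35,8],[38,19],[44,13],[45,0],[48,1],[49,0]]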